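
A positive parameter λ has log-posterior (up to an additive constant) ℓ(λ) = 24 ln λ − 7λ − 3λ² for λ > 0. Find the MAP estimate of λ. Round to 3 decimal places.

ℓ'(λ) = 24/λ − 7 − 6λ. Setting this to zero and multiplying by λ: 6λ² + 7λ − 24 = 0.
λ = (−7 + √(7² + 4·6·24)) / (2·6) = (−7 + √625) / 12 = (−7 + 25)/12 = 3/2.
ℓ''(λ) = −24/λ² − 6 < 0, confirming a maximum.

λ̂_MAP = 1.500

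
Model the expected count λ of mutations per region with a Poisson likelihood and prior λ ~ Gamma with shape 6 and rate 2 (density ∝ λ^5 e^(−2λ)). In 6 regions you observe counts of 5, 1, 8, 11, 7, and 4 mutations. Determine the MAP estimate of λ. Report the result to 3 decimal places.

λ̂_MAP = 5.125

Σxᵢ = 5+1+8+11+7+4 = 36, with n = 6.
Posterior ∝ λ^5e^(−2λ) · λ^36e^(−6λ) = λ^41e^(−8λ), i.e. Gamma(shape=42, rate=8).
The mode of a Gamma(a, b) with a ≥ 1 (shape–rate) is (a−1)/b = 41/8 ≈ 5.125.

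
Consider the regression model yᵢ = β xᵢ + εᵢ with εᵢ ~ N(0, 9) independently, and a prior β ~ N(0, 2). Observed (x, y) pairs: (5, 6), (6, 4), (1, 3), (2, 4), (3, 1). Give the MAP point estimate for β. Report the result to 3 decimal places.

log p(β | y) = −Σ(yᵢ − βxᵢ)²/(2·9) − β²/(2·2) + const.
Setting the derivative to zero: Σxᵢ(yᵢ − βxᵢ)/9 − β/2 = 0, so β = Σxᵢyᵢ / (Σxᵢ² + σ²/τ²).
Σxᵢyᵢ = 5·6 + 6·4 + 1·3 + 2·4 + 3·1 = 68; Σxᵢ² = 75; σ²/τ² = 4.5.
β̂_MAP = 68 / (75 + 4.5) = 68/79.5 ≈ 0.855.

β̂_MAP = 0.855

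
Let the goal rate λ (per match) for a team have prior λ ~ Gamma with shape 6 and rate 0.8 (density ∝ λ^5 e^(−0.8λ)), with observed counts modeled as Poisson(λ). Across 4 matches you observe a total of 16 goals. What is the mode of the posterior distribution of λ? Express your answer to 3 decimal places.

Σxᵢ = 16, n = 4.
Posterior ∝ λ^5e^(−0.8λ) · λ^16e^(−4λ) = λ^21e^(−4.8λ), i.e. Gamma(shape=22, rate=4.8).
The mode of a Gamma(a, b) with a ≥ 1 (shape–rate) is (a−1)/b = 21/4.8 ≈ 4.375.

λ̂_MAP = 4.375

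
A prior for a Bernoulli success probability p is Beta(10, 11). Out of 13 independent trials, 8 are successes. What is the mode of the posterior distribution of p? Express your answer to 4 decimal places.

p̂_MAP = 0.5313

Prior: Beta(10, 11).
Data: 8 successes in 13 trials. The binomial likelihood contributes p^8(1−p)^5, so the posterior is Beta(10+8, 11+5) = Beta(18, 16).
For Beta(a, b) with a, b > 1 the mode is (a−1)/(a+b−2) = 17/32 ≈ 0.5313.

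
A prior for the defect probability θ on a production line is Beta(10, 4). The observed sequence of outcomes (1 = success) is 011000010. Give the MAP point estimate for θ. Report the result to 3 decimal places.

Prior: Beta(10, 4).
Data: 3 successes in 9 trials (from the sequence). The binomial likelihood contributes θ^3(1−θ)^6, so the posterior is Beta(10+3, 4+6) = Beta(13, 10).
For Beta(a, b) with a, b > 1 the mode is (a−1)/(a+b−2) = 12/21 ≈ 0.571.

θ̂_MAP = 0.571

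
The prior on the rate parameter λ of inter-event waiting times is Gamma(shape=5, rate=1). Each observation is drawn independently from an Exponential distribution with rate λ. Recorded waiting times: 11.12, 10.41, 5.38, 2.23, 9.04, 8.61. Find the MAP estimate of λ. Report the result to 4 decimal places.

λ̂_MAP = 0.2092

The Exponential(rate=λ) likelihood is ∝ λ^n e^(−λΣtᵢ). Here n = 6 and Σtᵢ = 11.12 + 10.41 + 5.38 + 2.23 + 9.04 + 8.61 = 46.79.
Posterior ∝ λ^4e^(−1λ) · λ^6e^(−46.79λ) = λ^10e^(−47.79λ), i.e. Gamma(11, 47.79).
Mode = (a−1)/b = 10/47.79 ≈ 0.2092.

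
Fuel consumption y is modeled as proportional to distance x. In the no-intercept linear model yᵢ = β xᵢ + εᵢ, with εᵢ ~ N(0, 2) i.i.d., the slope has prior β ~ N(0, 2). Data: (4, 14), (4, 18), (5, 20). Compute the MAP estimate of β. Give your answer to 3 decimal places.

log p(β | y) = −Σ(yᵢ − βxᵢ)²/(2·2) − β²/(2·2) + const.
Setting the derivative to zero: Σxᵢ(yᵢ − βxᵢ)/2 − β/2 = 0, so β = Σxᵢyᵢ / (Σxᵢ² + σ²/τ²).
Σxᵢyᵢ = 4·14 + 4·18 + 5·20 = 228; Σxᵢ² = 57; σ²/τ² = 1.
β̂_MAP = 228 / (57 + 1) = 228/58 ≈ 3.931.

β̂_MAP = 3.931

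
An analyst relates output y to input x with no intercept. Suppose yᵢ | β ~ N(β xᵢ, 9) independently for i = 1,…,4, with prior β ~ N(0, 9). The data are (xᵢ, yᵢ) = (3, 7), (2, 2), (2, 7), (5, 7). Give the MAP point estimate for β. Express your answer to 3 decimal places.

log p(β | y) = −Σ(yᵢ − βxᵢ)²/(2·9) − β²/(2·9) + const.
Setting the derivative to zero: Σxᵢ(yᵢ − βxᵢ)/9 − β/9 = 0, so β = Σxᵢyᵢ / (Σxᵢ² + σ²/τ²).
Σxᵢyᵢ = 3·7 + 2·2 + 2·7 + 5·7 = 74; Σxᵢ² = 42; σ²/τ² = 1.
β̂_MAP = 74 / (42 + 1) = 74/43 ≈ 1.721.

β̂_MAP = 1.721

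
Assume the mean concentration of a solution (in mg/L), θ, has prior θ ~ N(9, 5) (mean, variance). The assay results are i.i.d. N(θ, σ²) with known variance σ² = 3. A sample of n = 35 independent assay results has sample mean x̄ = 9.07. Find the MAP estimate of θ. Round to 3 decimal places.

θ̂_MAP = 9.069

n = 35, x̄ = 9.07.
For a Normal prior and Normal likelihood with known variance, the posterior is Normal; its mode equals its mean, the precision-weighted average.
Prior precision 1/σ₀² = 1/5 = 0.2; data precision n/σ² = 35/3.
θ̂ = (0.2·9 + (35/3)·9.07) / (0.2 + 35/3) = (6457/60)/(178/15) = 6457/712 ≈ 9.069.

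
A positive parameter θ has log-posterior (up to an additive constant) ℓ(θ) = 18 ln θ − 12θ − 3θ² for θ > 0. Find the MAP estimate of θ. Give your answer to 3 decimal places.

ℓ'(θ) = 18/θ − 12 − 6θ. Setting this to zero and multiplying by θ: 6θ² + 12θ − 18 = 0.
θ = (−12 + √(12² + 4·6·18)) / (2·6) = (−12 + √576) / 12 = (−12 + 24)/12 = 1.
ℓ''(θ) = −18/θ² − 6 < 0, confirming a maximum.

θ̂_MAP = 1.000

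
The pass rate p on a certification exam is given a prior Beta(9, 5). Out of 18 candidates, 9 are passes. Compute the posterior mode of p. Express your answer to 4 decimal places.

p̂_MAP = 0.5667

Prior: Beta(9, 5).
Data: 9 successes in 18 trials. The binomial likelihood contributes p^9(1−p)^9, so the posterior is Beta(9+9, 5+9) = Beta(18, 14).
For Beta(a, b) with a, b > 1 the mode is (a−1)/(a+b−2) = 17/30 ≈ 0.5667.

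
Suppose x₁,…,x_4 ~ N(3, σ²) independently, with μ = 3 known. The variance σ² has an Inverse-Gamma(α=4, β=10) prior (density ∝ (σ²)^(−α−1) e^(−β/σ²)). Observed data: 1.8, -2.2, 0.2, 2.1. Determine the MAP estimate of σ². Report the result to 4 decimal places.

Sum of squared deviations about the known mean: SS = (1.8−3)² + (-2.2−3)² + (0.2−3)² + (2.1−3)² = 37.13.
The Normal likelihood contributes (σ²)^(−n/2) exp(−SS/(2σ²)), so the posterior is Inverse-Gamma(α + n/2, β + SS/2) = Inverse-Gamma(6, 28.565).
The mode of Inverse-Gamma(a, b) is b/(a+1) = 28.565/7 ≈ 4.0807.

σ̂²_MAP = 4.0807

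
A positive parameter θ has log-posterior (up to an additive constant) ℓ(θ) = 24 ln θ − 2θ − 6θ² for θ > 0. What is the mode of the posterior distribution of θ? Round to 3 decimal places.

θ̂_MAP = 1.333

ℓ'(θ) = 24/θ − 2 − 12θ. Setting this to zero and multiplying by θ: 12θ² + 2θ − 24 = 0.
θ = (−2 + √(2² + 4·12·24)) / (2·12) = (−2 + √1156) / 24 = (−2 + 34)/24 = 4/3.
ℓ''(θ) = −24/θ² − 12 < 0, confirming a maximum.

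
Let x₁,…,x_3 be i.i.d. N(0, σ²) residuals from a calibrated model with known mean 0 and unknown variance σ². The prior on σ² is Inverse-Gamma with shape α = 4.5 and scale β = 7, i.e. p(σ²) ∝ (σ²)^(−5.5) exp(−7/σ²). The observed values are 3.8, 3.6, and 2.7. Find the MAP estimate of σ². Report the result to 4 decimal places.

σ̂²_MAP = 3.4779

Sum of squared deviations about the known mean: SS = (3.8−0)² + (3.6−0)² + (2.7−0)² = 34.69.
The Normal likelihood contributes (σ²)^(−n/2) exp(−SS/(2σ²)), so the posterior is Inverse-Gamma(α + n/2, β + SS/2) = Inverse-Gamma(6, 24.345).
The mode of Inverse-Gamma(a, b) is b/(a+1) = 24.345/7 ≈ 3.4779.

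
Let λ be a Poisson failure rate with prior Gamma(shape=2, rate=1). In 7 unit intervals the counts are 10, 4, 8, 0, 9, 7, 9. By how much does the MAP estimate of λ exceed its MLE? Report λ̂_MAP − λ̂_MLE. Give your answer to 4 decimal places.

Σxᵢ = 47. Posterior is Gamma(49, 8); MAP = (49−1)/8 = 48/8 ≈ 6.00000.
MLE = x̄ = 47/7 ≈ 6.71429.
Difference = 48/8 − 47/7 = -5/7 ≈ -0.7143.

MAP − MLE = -0.7143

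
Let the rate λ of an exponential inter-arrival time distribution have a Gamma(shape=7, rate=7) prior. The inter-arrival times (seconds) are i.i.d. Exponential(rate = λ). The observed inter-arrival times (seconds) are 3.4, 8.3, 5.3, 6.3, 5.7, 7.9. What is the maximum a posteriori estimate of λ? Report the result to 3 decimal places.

The Exponential(rate=λ) likelihood is ∝ λ^n e^(−λΣtᵢ). Here n = 6 and Σtᵢ = 3.4 + 8.3 + 5.3 + 6.3 + 5.7 + 7.9 = 36.9.
Posterior ∝ λ^6e^(−7λ) · λ^6e^(−36.9λ) = λ^12e^(−43.9λ), i.e. Gamma(13, 43.9).
Mode = (a−1)/b = 12/43.9 ≈ 0.273.

λ̂_MAP = 0.273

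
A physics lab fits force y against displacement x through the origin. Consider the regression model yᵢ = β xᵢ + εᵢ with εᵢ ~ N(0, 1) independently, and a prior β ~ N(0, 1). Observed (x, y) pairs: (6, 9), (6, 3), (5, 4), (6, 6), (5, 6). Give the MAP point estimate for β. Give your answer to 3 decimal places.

log p(β | y) = −Σ(yᵢ − βxᵢ)²/(2·1) − β²/(2·1) + const.
Setting the derivative to zero: Σxᵢ(yᵢ − βxᵢ)/1 − β/1 = 0, so β = Σxᵢyᵢ / (Σxᵢ² + σ²/τ²).
Σxᵢyᵢ = 6·9 + 6·3 + 5·4 + 6·6 + 5·6 = 158; Σxᵢ² = 158; σ²/τ² = 1.
β̂_MAP = 158 / (158 + 1) = 158/159 ≈ 0.994.

β̂_MAP = 0.994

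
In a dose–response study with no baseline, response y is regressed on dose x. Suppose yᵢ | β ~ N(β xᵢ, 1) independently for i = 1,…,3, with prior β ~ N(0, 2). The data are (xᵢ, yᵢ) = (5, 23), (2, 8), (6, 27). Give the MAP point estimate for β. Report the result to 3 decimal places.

β̂_MAP = 4.473

log p(β | y) = −Σ(yᵢ − βxᵢ)²/(2·1) − β²/(2·2) + const.
Setting the derivative to zero: Σxᵢ(yᵢ − βxᵢ)/1 − β/2 = 0, so β = Σxᵢyᵢ / (Σxᵢ² + σ²/τ²).
Σxᵢyᵢ = 5·23 + 2·8 + 6·27 = 293; Σxᵢ² = 65; σ²/τ² = 0.5.
β̂_MAP = 293 / (65 + 0.5) = 293/65.5 ≈ 4.473.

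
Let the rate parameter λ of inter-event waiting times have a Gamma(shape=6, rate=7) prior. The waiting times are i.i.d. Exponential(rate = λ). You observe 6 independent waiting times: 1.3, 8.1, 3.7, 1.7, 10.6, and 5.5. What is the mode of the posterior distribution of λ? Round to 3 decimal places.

λ̂_MAP = 0.290

The Exponential(rate=λ) likelihood is ∝ λ^n e^(−λΣtᵢ). Here n = 6 and Σtᵢ = 1.3 + 8.1 + 3.7 + 1.7 + 10.6 + 5.5 = 30.9.
Posterior ∝ λ^5e^(−7λ) · λ^6e^(−30.9λ) = λ^11e^(−37.9λ), i.e. Gamma(12, 37.9).
Mode = (a−1)/b = 11/37.9 ≈ 0.290.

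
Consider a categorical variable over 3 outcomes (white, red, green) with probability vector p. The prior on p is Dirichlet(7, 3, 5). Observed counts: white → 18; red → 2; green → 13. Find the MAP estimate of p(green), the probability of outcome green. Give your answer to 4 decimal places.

MAP estimate of p(green) = 0.3778

The posterior is Dirichlet(αᵢ + nᵢ) = Dirichlet(25, 5, 18).
For a Dirichlet(a₁,…,a_K) with all aᵢ > 1, the mode has j-th component (aⱼ − 1)/(Σaᵢ − K).
Here Σaᵢ = 48 and K = 3, so p(green) = (18 − 1)/(48 − 3) = 17/45 ≈ 0.3778.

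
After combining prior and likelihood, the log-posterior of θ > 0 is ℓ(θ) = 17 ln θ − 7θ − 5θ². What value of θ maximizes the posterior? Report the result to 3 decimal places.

θ̂_MAP = 1.000

ℓ'(θ) = 17/θ − 7 − 10θ. Setting this to zero and multiplying by θ: 10θ² + 7θ − 17 = 0.
θ = (−7 + √(7² + 4·10·17)) / (2·10) = (−7 + √729) / 20 = (−7 + 27)/20 = 1.
ℓ''(θ) = −17/θ² − 10 < 0, confirming a maximum.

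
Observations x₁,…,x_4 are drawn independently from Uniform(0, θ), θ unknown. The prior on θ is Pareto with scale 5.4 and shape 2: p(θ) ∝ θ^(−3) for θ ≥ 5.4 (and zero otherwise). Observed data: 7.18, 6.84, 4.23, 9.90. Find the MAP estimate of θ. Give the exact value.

The Uniform(0, θ) likelihood is θ^(−n) for θ ≥ max(xᵢ), zero otherwise. Here max(xᵢ) = 9.90.
Posterior ∝ θ^(−3) · θ^(−4) = θ^(−7) on θ ≥ max(5.4, 9.90) = 9.90.
This density is strictly decreasing in θ, so the posterior mode lies at the lower boundary of the support.

θ̂_MAP = 9.90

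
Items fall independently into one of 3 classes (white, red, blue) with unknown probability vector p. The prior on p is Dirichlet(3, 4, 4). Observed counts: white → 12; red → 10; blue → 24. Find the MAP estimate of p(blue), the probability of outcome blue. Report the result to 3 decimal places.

MAP estimate of p(blue) = 0.500

The posterior is Dirichlet(αᵢ + nᵢ) = Dirichlet(15, 14, 28).
For a Dirichlet(a₁,…,a_K) with all aᵢ > 1, the mode has j-th component (aⱼ − 1)/(Σaᵢ − K).
Here Σaᵢ = 57 and K = 3, so p(blue) = (28 − 1)/(57 − 3) = 27/54 ≈ 0.500.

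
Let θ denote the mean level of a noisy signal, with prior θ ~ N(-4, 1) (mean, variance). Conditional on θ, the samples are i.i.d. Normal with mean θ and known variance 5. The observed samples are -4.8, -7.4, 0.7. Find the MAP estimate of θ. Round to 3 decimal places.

θ̂_MAP = -3.938

n = 3; x̄ = ((-4.8) + (-7.4) + 0.7)/3 = -11.5/3 = -23/6 ≈ -3.8333.
For a Normal prior and Normal likelihood with known variance, the posterior is Normal; its mode equals its mean, the precision-weighted average.
Prior precision 1/σ₀² = 1/1 = 1; data precision n/σ² = 3/5 = 0.6.
θ̂ = (1·(-4) + 0.6·(-23/6)) / (1 + 0.6) = (-6.3)/1.6 = -3.9375 ≈ -3.938.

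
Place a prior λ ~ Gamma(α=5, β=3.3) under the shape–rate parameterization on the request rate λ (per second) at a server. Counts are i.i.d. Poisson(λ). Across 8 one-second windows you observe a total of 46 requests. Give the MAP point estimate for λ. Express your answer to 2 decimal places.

Σxᵢ = 46, n = 8.
Posterior ∝ λ^4e^(−3.3λ) · λ^46e^(−8λ) = λ^50e^(−11.3λ), i.e. Gamma(shape=51, rate=11.3).
The mode of a Gamma(a, b) with a ≥ 1 (shape–rate) is (a−1)/b = 50/11.3 ≈ 4.42.

λ̂_MAP = 4.42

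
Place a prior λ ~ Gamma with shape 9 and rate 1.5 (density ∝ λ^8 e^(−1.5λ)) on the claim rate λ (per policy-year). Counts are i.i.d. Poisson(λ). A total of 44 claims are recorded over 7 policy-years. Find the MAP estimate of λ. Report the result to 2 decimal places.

Σxᵢ = 44, n = 7.
Posterior ∝ λ^8e^(−1.5λ) · λ^44e^(−7λ) = λ^52e^(−8.5λ), i.e. Gamma(shape=53, rate=8.5).
The mode of a Gamma(a, b) with a ≥ 1 (shape–rate) is (a−1)/b = 52/8.5 ≈ 6.12.

λ̂_MAP = 6.12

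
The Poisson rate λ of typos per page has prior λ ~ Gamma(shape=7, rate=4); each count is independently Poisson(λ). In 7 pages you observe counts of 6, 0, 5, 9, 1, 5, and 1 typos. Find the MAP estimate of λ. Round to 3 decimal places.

λ̂_MAP = 3.000

Σxᵢ = 6+0+5+9+1+5+1 = 27, with n = 7.
Posterior ∝ λ^6e^(−4λ) · λ^27e^(−7λ) = λ^33e^(−11λ), i.e. Gamma(shape=34, rate=11).
The mode of a Gamma(a, b) with a ≥ 1 (shape–rate) is (a−1)/b = 33/11 ≈ 3.000.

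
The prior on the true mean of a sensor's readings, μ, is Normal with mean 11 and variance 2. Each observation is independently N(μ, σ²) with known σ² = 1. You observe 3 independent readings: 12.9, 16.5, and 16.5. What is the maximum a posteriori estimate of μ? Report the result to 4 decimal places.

μ̂_MAP = 14.6857

n = 3; x̄ = (12.9 + 16.5 + 16.5)/3 = 45.9/3 = 15.3.
For a Normal prior and Normal likelihood with known variance, the posterior is Normal; its mode equals its mean, the precision-weighted average.
Prior precision 1/σ₀² = 1/2 = 0.5; data precision n/σ² = 3/1 = 3.
μ̂ = (0.5·11 + 3·15.3) / (0.5 + 3) = 51.4/3.5 = 514/35 ≈ 14.6857.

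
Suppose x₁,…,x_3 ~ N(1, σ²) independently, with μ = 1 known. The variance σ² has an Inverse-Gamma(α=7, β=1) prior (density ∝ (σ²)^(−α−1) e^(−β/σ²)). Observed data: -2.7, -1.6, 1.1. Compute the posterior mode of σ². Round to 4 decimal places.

Sum of squared deviations about the known mean: SS = (-2.7−1)² + (-1.6−1)² + (1.1−1)² = 20.46.
The Normal likelihood contributes (σ²)^(−n/2) exp(−SS/(2σ²)), so the posterior is Inverse-Gamma(α + n/2, β + SS/2) = Inverse-Gamma(8.5, 11.23).
The mode of Inverse-Gamma(a, b) is b/(a+1) = 11.23/9.5 ≈ 1.1821.

σ̂²_MAP = 1.1821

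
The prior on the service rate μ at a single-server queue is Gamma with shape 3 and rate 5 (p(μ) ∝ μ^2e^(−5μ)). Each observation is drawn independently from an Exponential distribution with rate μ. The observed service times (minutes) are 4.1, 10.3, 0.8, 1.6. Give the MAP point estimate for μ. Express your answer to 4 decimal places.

The Exponential(rate=μ) likelihood is ∝ μ^n e^(−μΣtᵢ). Here n = 4 and Σtᵢ = 4.1 + 10.3 + 0.8 + 1.6 = 16.8.
Posterior ∝ μ^2e^(−5μ) · μ^4e^(−16.8μ) = μ^6e^(−21.8μ), i.e. Gamma(7, 21.8).
Mode = (a−1)/b = 6/21.8 ≈ 0.2752.

μ̂_MAP = 0.2752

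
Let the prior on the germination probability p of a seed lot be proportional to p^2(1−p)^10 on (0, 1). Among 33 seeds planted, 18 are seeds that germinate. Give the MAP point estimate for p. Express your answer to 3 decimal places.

The prior density ∝ p^2(1−p)^10 is the kernel of Beta(3, 11).
Data: 18 successes in 33 trials. The binomial likelihood contributes p^18(1−p)^15, so the posterior is Beta(3+18, 11+15) = Beta(21, 26).
For Beta(a, b) with a, b > 1 the mode is (a−1)/(a+b−2) = 20/45 ≈ 0.444.

p̂_MAP = 0.444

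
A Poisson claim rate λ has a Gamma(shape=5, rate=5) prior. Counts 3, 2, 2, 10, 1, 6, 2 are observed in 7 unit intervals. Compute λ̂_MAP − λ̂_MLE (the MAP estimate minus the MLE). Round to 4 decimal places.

MAP − MLE = -1.2143

Σxᵢ = 26. Posterior is Gamma(31, 12); MAP = (31−1)/12 = 30/12 ≈ 2.50000.
MLE = x̄ = 26/7 ≈ 3.71429.
Difference = 30/12 − 26/7 = -17/14 ≈ -1.2143.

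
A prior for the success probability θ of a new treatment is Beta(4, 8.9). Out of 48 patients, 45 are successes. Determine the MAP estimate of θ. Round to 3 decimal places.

Prior: Beta(4, 8.9).
Data: 45 successes in 48 trials. The binomial likelihood contributes θ^45(1−θ)^3, so the posterior is Beta(4+45, 8.9+3) = Beta(49, 11.9).
For Beta(a, b) with a, b > 1 the mode is (a−1)/(a+b−2) = 48/58.9 ≈ 0.815.

θ̂_MAP = 0.815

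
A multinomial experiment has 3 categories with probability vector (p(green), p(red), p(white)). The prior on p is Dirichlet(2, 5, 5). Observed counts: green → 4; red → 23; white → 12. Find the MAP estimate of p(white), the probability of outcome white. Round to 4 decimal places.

The posterior is Dirichlet(αᵢ + nᵢ) = Dirichlet(6, 28, 17).
For a Dirichlet(a₁,…,a_K) with all aᵢ > 1, the mode has j-th component (aⱼ − 1)/(Σaᵢ − K).
Here Σaᵢ = 51 and K = 3, so p(white) = (17 − 1)/(51 − 3) = 16/48 ≈ 0.3333.

MAP estimate of p(white) = 0.3333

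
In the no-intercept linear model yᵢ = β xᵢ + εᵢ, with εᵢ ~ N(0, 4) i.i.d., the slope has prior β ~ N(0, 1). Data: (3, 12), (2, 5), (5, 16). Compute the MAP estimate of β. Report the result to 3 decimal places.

log p(β | y) = −Σ(yᵢ − βxᵢ)²/(2·4) − β²/(2·1) + const.
Setting the derivative to zero: Σxᵢ(yᵢ − βxᵢ)/4 − β/1 = 0, so β = Σxᵢyᵢ / (Σxᵢ² + σ²/τ²).
Σxᵢyᵢ = 3·12 + 2·5 + 5·16 = 126; Σxᵢ² = 38; σ²/τ² = 4.
β̂_MAP = 126 / (38 + 4) = 126/42 ≈ 3.000.

β̂_MAP = 3.000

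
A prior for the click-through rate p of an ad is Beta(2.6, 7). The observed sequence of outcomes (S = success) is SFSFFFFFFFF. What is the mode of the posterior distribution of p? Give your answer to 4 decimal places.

Prior: Beta(2.6, 7).
Data: 2 successes in 11 trials (from the sequence). The binomial likelihood contributes p^2(1−p)^9, so the posterior is Beta(2.6+2, 7+9) = Beta(4.6, 16).
For Beta(a, b) with a, b > 1 the mode is (a−1)/(a+b−2) = 3.6/18.6 ≈ 0.1935.

p̂_MAP = 0.1935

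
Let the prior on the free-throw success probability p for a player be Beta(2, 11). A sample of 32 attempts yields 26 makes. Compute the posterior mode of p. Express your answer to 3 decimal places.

p̂_MAP = 0.628

Prior: Beta(2, 11).
Data: 26 successes in 32 trials. The binomial likelihood contributes p^26(1−p)^6, so the posterior is Beta(2+26, 11+6) = Beta(28, 17).
For Beta(a, b) with a, b > 1 the mode is (a−1)/(a+b−2) = 27/43 ≈ 0.628.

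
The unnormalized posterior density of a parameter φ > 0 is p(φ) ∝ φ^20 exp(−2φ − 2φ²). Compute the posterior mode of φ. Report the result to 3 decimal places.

ℓ'(φ) = 20/φ − 2 − 4φ. Setting this to zero and multiplying by φ: 4φ² + 2φ − 20 = 0.
φ = (−2 + √(2² + 4·4·20)) / (2·4) = (−2 + √324) / 8 = (−2 + 18)/8 = 2.
ℓ''(φ) = −20/φ² − 4 < 0, confirming a maximum.

φ̂_MAP = 2.000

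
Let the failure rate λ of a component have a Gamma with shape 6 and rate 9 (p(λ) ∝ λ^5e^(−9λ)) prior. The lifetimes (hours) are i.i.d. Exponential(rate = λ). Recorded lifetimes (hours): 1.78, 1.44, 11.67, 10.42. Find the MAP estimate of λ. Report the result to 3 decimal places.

λ̂_MAP = 0.262

The Exponential(rate=λ) likelihood is ∝ λ^n e^(−λΣtᵢ). Here n = 4 and Σtᵢ = 1.78 + 1.44 + 11.67 + 10.42 = 25.31.
Posterior ∝ λ^5e^(−9λ) · λ^4e^(−25.31λ) = λ^9e^(−34.31λ), i.e. Gamma(10, 34.31).
Mode = (a−1)/b = 9/34.31 ≈ 0.262.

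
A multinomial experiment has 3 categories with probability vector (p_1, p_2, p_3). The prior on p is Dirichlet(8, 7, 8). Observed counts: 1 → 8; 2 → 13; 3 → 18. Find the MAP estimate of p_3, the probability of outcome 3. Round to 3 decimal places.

MAP estimate: 0.424

The posterior is Dirichlet(αᵢ + nᵢ) = Dirichlet(16, 20, 26).
For a Dirichlet(a₁,…,a_K) with all aᵢ > 1, the mode has j-th component (aⱼ − 1)/(Σaᵢ − K).
Here Σaᵢ = 62 and K = 3, so p_3 = (26 − 1)/(62 − 3) = 25/59 ≈ 0.424.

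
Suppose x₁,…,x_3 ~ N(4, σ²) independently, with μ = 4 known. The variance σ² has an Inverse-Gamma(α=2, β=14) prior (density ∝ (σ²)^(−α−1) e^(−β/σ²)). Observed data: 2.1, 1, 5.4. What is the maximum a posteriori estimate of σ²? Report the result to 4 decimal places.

Sum of squared deviations about the known mean: SS = (2.1−4)² + (1−4)² + (5.4−4)² = 14.57.
The Normal likelihood contributes (σ²)^(−n/2) exp(−SS/(2σ²)), so the posterior is Inverse-Gamma(α + n/2, β + SS/2) = Inverse-Gamma(3.5, 21.285).
The mode of Inverse-Gamma(a, b) is b/(a+1) = 21.285/4.5 ≈ 4.7300.

σ̂²_MAP = 4.7300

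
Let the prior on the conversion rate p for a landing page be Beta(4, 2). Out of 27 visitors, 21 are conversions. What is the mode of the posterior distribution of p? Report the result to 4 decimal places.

Prior: Beta(4, 2).
Data: 21 successes in 27 trials. The binomial likelihood contributes p^21(1−p)^6, so the posterior is Beta(4+21, 2+6) = Beta(25, 8).
For Beta(a, b) with a, b > 1 the mode is (a−1)/(a+b−2) = 24/31 ≈ 0.7742.

p̂_MAP = 0.7742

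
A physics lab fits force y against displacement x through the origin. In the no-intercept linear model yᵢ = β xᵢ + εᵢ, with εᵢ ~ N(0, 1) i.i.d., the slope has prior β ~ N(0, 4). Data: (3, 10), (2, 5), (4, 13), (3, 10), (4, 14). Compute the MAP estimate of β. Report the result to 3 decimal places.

β̂_MAP = 3.281

log p(β | y) = −Σ(yᵢ − βxᵢ)²/(2·1) − β²/(2·4) + const.
Setting the derivative to zero: Σxᵢ(yᵢ − βxᵢ)/1 − β/4 = 0, so β = Σxᵢyᵢ / (Σxᵢ² + σ²/τ²).
Σxᵢyᵢ = 3·10 + 2·5 + 4·13 + 3·10 + 4·14 = 178; Σxᵢ² = 54; σ²/τ² = 0.25.
β̂_MAP = 178 / (54 + 0.25) = 178/54.25 ≈ 3.281.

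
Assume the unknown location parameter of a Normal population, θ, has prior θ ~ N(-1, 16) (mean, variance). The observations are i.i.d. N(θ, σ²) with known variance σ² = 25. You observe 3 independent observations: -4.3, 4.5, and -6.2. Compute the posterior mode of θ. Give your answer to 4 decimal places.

θ̂_MAP = -1.6575

n = 3; x̄ = ((-4.3) + 4.5 + (-6.2))/3 = -6/3 = -2.
For a Normal prior and Normal likelihood with known variance, the posterior is Normal; its mode equals its mean, the precision-weighted average.
Prior precision 1/σ₀² = 1/16 = 0.0625; data precision n/σ² = 3/25 = 0.12.
θ̂ = (0.0625·(-1) + 0.12·(-2)) / (0.0625 + 0.12) = (-0.3025)/0.1825 = -121/73 ≈ -1.6575.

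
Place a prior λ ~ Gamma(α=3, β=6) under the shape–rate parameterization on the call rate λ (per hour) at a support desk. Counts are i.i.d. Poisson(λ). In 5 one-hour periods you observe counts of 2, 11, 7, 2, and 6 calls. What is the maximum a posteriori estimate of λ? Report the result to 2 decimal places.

λ̂_MAP = 2.73

Σxᵢ = 2+11+7+2+6 = 28, with n = 5.
Posterior ∝ λ^2e^(−6λ) · λ^28e^(−5λ) = λ^30e^(−11λ), i.e. Gamma(shape=31, rate=11).
The mode of a Gamma(a, b) with a ≥ 1 (shape–rate) is (a−1)/b = 30/11 ≈ 2.73.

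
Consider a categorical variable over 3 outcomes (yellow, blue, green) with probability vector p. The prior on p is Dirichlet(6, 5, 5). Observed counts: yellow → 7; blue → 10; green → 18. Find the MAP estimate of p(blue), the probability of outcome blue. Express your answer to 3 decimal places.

MAP estimate of p(blue) = 0.292

The posterior is Dirichlet(αᵢ + nᵢ) = Dirichlet(13, 15, 23).
For a Dirichlet(a₁,…,a_K) with all aᵢ > 1, the mode has j-th component (aⱼ − 1)/(Σaᵢ − K).
Here Σaᵢ = 51 and K = 3, so p(blue) = (15 − 1)/(51 − 3) = 14/48 ≈ 0.292.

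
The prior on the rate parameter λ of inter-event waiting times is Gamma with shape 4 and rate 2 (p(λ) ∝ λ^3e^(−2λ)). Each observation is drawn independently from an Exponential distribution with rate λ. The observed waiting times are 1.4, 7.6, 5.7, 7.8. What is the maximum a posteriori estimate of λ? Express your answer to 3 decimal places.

λ̂_MAP = 0.286

The Exponential(rate=λ) likelihood is ∝ λ^n e^(−λΣtᵢ). Here n = 4 and Σtᵢ = 1.4 + 7.6 + 5.7 + 7.8 = 22.5.
Posterior ∝ λ^3e^(−2λ) · λ^4e^(−22.5λ) = λ^7e^(−24.5λ), i.e. Gamma(8, 24.5).
Mode = (a−1)/b = 7/24.5 ≈ 0.286.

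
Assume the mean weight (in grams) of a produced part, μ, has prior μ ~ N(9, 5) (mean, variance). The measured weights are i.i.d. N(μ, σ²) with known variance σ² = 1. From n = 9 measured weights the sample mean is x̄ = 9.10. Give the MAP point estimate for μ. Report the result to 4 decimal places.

μ̂_MAP = 9.0978

n = 9, x̄ = 9.10.
For a Normal prior and Normal likelihood with known variance, the posterior is Normal; its mode equals its mean, the precision-weighted average.
Prior precision 1/σ₀² = 1/5 = 0.2; data precision n/σ² = 9/1 = 9.
μ̂ = (0.2·9 + 9·9.1) / (0.2 + 9) = 83.7/9.2 = 837/92 ≈ 9.0978.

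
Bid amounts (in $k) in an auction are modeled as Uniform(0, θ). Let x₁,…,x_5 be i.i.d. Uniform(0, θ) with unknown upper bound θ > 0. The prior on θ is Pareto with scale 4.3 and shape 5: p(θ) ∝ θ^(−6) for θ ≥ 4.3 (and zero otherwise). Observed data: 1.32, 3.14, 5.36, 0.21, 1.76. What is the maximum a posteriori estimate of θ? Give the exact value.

θ̂_MAP = 5.36

The Uniform(0, θ) likelihood is θ^(−n) for θ ≥ max(xᵢ), zero otherwise. Here max(xᵢ) = 5.36.
Posterior ∝ θ^(−6) · θ^(−5) = θ^(−11) on θ ≥ max(4.3, 5.36) = 5.36.
This density is strictly decreasing in θ, so the posterior mode lies at the lower boundary of the support.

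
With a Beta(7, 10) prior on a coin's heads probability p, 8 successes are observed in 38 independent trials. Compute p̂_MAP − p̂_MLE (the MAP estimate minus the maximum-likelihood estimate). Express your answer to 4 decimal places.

MAP − MLE = 0.0536

Posterior is Beta(15, 40); MAP = (15−1)/(55−2) = 14/53 ≈ 0.26415.
MLE ignores the prior: p̂_MLE = k/n = 8/38 ≈ 0.21053.
Difference = 14/53 − 8/38 = 54/1007 ≈ 0.0536.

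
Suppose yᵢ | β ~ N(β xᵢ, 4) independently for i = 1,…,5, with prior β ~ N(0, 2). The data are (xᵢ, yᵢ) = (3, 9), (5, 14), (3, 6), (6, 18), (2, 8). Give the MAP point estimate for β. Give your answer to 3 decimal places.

log p(β | y) = −Σ(yᵢ − βxᵢ)²/(2·4) − β²/(2·2) + const.
Setting the derivative to zero: Σxᵢ(yᵢ − βxᵢ)/4 − β/2 = 0, so β = Σxᵢyᵢ / (Σxᵢ² + σ²/τ²).
Σxᵢyᵢ = 3·9 + 5·14 + 3·6 + 6·18 + 2·8 = 239; Σxᵢ² = 83; σ²/τ² = 2.
β̂_MAP = 239 / (83 + 2) = 239/85 ≈ 2.812.

β̂_MAP = 2.812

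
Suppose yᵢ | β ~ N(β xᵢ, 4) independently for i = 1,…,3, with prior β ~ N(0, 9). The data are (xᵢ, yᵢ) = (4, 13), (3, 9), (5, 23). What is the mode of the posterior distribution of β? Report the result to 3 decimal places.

β̂_MAP = 3.846

log p(β | y) = −Σ(yᵢ − βxᵢ)²/(2·4) − β²/(2·9) + const.
Setting the derivative to zero: Σxᵢ(yᵢ − βxᵢ)/4 − β/9 = 0, so β = Σxᵢyᵢ / (Σxᵢ² + σ²/τ²).
Σxᵢyᵢ = 4·13 + 3·9 + 5·23 = 194; Σxᵢ² = 50; σ²/τ² = 4/9.
β̂_MAP = 194 / (50 + 4/9) = 194/(454/9) = 873/227 ≈ 3.846.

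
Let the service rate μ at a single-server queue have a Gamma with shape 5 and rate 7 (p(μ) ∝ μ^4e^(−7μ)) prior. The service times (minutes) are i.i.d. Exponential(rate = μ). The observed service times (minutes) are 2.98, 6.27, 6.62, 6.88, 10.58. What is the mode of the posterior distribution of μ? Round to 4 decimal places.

The Exponential(rate=μ) likelihood is ∝ μ^n e^(−μΣtᵢ). Here n = 5 and Σtᵢ = 2.98 + 6.27 + 6.62 + 6.88 + 10.58 = 33.33.
Posterior ∝ μ^4e^(−7μ) · μ^5e^(−33.33μ) = μ^9e^(−40.33μ), i.e. Gamma(10, 40.33).
Mode = (a−1)/b = 9/40.33 ≈ 0.2232.

μ̂_MAP = 0.2232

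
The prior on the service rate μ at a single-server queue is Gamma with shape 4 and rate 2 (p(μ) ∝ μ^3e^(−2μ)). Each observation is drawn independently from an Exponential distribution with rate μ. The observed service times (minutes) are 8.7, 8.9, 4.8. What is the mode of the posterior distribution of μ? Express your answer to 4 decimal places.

μ̂_MAP = 0.2459

The Exponential(rate=μ) likelihood is ∝ μ^n e^(−μΣtᵢ). Here n = 3 and Σtᵢ = 8.7 + 8.9 + 4.8 = 22.4.
Posterior ∝ μ^3e^(−2μ) · μ^3e^(−22.4μ) = μ^6e^(−24.4μ), i.e. Gamma(7, 24.4).
Mode = (a−1)/b = 6/24.4 ≈ 0.2459.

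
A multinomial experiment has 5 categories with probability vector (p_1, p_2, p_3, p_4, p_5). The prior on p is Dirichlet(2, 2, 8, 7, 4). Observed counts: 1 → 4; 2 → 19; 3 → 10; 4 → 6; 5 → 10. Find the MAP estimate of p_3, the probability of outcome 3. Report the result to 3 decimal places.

MAP estimate: 0.254

The posterior is Dirichlet(αᵢ + nᵢ) = Dirichlet(6, 21, 18, 13, 14).
For a Dirichlet(a₁,…,a_K) with all aᵢ > 1, the mode has j-th component (aⱼ − 1)/(Σaᵢ − K).
Here Σaᵢ = 72 and K = 5, so p_3 = (18 − 1)/(72 − 5) = 17/67 ≈ 0.254.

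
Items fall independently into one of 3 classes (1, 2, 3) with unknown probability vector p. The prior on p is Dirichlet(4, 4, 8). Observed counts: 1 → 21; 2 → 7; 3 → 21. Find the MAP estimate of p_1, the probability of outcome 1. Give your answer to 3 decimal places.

MAP estimate: 0.387

The posterior is Dirichlet(αᵢ + nᵢ) = Dirichlet(25, 11, 29).
For a Dirichlet(a₁,…,a_K) with all aᵢ > 1, the mode has j-th component (aⱼ − 1)/(Σaᵢ − K).
Here Σaᵢ = 65 and K = 3, so p_1 = (25 − 1)/(65 − 3) = 24/62 ≈ 0.387.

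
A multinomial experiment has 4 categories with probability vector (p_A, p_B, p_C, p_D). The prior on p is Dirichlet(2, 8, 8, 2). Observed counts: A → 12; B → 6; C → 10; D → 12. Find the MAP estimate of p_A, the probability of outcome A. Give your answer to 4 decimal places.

The posterior is Dirichlet(αᵢ + nᵢ) = Dirichlet(14, 14, 18, 14).
For a Dirichlet(a₁,…,a_K) with all aᵢ > 1, the mode has j-th component (aⱼ − 1)/(Σaᵢ − K).
Here Σaᵢ = 60 and K = 4, so p_A = (14 − 1)/(60 − 4) = 13/56 ≈ 0.2321.

MAP estimate of p_A = 0.2321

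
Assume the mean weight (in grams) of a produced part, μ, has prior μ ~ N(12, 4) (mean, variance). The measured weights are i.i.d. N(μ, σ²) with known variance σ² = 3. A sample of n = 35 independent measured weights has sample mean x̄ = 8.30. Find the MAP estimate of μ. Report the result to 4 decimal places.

μ̂_MAP = 8.3776

n = 35, x̄ = 8.30.
For a Normal prior and Normal likelihood with known variance, the posterior is Normal; its mode equals its mean, the precision-weighted average.
Prior precision 1/σ₀² = 1/4 = 0.25; data precision n/σ² = 35/3.
μ̂ = (0.25·12 + (35/3)·8.3) / (0.25 + 35/3) = (599/6)/(143/12) = 1198/143 ≈ 8.3776.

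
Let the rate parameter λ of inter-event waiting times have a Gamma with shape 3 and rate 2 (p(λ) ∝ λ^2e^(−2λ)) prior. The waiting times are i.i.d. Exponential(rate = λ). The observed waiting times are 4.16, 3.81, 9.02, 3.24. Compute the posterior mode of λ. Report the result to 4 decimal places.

The Exponential(rate=λ) likelihood is ∝ λ^n e^(−λΣtᵢ). Here n = 4 and Σtᵢ = 4.16 + 3.81 + 9.02 + 3.24 = 20.23.
Posterior ∝ λ^2e^(−2λ) · λ^4e^(−20.23λ) = λ^6e^(−22.23λ), i.e. Gamma(7, 22.23).
Mode = (a−1)/b = 6/22.23 ≈ 0.2699.

λ̂_MAP = 0.2699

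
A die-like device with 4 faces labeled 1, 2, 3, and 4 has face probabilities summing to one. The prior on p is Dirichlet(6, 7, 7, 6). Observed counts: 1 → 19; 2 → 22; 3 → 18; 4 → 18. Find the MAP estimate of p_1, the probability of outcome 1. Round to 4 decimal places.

MAP estimate: 0.2424

The posterior is Dirichlet(αᵢ + nᵢ) = Dirichlet(25, 29, 25, 24).
For a Dirichlet(a₁,…,a_K) with all aᵢ > 1, the mode has j-th component (aⱼ − 1)/(Σaᵢ − K).
Here Σaᵢ = 103 and K = 4, so p_1 = (25 − 1)/(103 − 4) = 24/99 ≈ 0.2424.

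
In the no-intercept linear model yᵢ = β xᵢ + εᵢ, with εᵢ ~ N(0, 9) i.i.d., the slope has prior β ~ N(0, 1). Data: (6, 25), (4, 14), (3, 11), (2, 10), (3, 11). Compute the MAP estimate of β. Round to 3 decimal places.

β̂_MAP = 3.518

log p(β | y) = −Σ(yᵢ − βxᵢ)²/(2·9) − β²/(2·1) + const.
Setting the derivative to zero: Σxᵢ(yᵢ − βxᵢ)/9 − β/1 = 0, so β = Σxᵢyᵢ / (Σxᵢ² + σ²/τ²).
Σxᵢyᵢ = 6·25 + 4·14 + 3·11 + 2·10 + 3·11 = 292; Σxᵢ² = 74; σ²/τ² = 9.
β̂_MAP = 292 / (74 + 9) = 292/83 ≈ 3.518.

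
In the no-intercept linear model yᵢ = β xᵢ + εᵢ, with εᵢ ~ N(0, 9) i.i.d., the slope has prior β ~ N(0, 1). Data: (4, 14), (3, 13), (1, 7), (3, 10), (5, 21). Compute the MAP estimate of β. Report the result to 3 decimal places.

log p(β | y) = −Σ(yᵢ − βxᵢ)²/(2·9) − β²/(2·1) + const.
Setting the derivative to zero: Σxᵢ(yᵢ − βxᵢ)/9 − β/1 = 0, so β = Σxᵢyᵢ / (Σxᵢ² + σ²/τ²).
Σxᵢyᵢ = 4·14 + 3·13 + 1·7 + 3·10 + 5·21 = 237; Σxᵢ² = 60; σ²/τ² = 9.
β̂_MAP = 237 / (60 + 9) = 237/69 ≈ 3.435.

β̂_MAP = 3.435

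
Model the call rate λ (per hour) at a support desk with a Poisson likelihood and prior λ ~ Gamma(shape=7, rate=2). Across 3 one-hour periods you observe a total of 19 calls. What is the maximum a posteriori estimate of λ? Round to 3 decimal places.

λ̂_MAP = 5.000

Σxᵢ = 19, n = 3.
Posterior ∝ λ^6e^(−2λ) · λ^19e^(−3λ) = λ^25e^(−5λ), i.e. Gamma(shape=26, rate=5).
The mode of a Gamma(a, b) with a ≥ 1 (shape–rate) is (a−1)/b = 25/5 ≈ 5.000.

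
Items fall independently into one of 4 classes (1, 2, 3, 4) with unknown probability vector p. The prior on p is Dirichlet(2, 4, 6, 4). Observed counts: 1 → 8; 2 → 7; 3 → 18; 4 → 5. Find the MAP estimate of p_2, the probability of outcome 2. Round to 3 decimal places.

MAP estimate: 0.200

The posterior is Dirichlet(αᵢ + nᵢ) = Dirichlet(10, 11, 24, 9).
For a Dirichlet(a₁,…,a_K) with all aᵢ > 1, the mode has j-th component (aⱼ − 1)/(Σaᵢ − K).
Here Σaᵢ = 54 and K = 4, so p_2 = (11 − 1)/(54 − 4) = 10/50 ≈ 0.200.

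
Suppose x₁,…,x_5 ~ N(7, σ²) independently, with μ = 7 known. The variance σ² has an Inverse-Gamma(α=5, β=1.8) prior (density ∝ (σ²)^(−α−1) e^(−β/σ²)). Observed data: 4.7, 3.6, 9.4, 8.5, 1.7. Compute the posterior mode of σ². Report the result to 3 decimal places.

σ̂²_MAP = 3.326

Sum of squared deviations about the known mean: SS = (4.7−7)² + (3.6−7)² + (9.4−7)² + (8.5−7)² + (1.7−7)² = 52.95.
The Normal likelihood contributes (σ²)^(−n/2) exp(−SS/(2σ²)), so the posterior is Inverse-Gamma(α + n/2, β + SS/2) = Inverse-Gamma(7.5, 28.275).
The mode of Inverse-Gamma(a, b) is b/(a+1) = 28.275/8.5 ≈ 3.326.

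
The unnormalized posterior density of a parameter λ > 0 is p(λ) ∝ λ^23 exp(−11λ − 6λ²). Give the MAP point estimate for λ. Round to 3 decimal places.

ℓ'(λ) = 23/λ − 11 − 12λ. Setting this to zero and multiplying by λ: 12λ² + 11λ − 23 = 0.
λ = (−11 + √(11² + 4·12·23)) / (2·12) = (−11 + √1225) / 24 = (−11 + 35)/24 = 1.
ℓ''(λ) = −23/λ² − 12 < 0, confirming a maximum.

λ̂_MAP = 1.000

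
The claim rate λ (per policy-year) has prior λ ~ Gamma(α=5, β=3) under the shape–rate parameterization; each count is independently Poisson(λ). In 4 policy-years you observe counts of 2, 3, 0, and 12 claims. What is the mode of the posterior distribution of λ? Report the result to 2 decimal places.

λ̂_MAP = 3.00

Σxᵢ = 2+3+0+12 = 17, with n = 4.
Posterior ∝ λ^4e^(−3λ) · λ^17e^(−4λ) = λ^21e^(−7λ), i.e. Gamma(shape=22, rate=7).
The mode of a Gamma(a, b) with a ≥ 1 (shape–rate) is (a−1)/b = 21/7 ≈ 3.00.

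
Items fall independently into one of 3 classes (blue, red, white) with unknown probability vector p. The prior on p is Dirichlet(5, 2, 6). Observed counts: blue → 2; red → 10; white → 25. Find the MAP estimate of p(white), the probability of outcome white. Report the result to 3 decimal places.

MAP estimate of p(white) = 0.638

The posterior is Dirichlet(αᵢ + nᵢ) = Dirichlet(7, 12, 31).
For a Dirichlet(a₁,…,a_K) with all aᵢ > 1, the mode has j-th component (aⱼ − 1)/(Σaᵢ − K).
Here Σaᵢ = 50 and K = 3, so p(white) = (31 − 1)/(50 − 3) = 30/47 ≈ 0.638.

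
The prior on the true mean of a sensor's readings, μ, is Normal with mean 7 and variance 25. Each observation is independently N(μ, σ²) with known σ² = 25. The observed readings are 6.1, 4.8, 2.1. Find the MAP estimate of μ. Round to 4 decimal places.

n = 3; x̄ = (6.1 + 4.8 + 2.1)/3 = 13/3 = 13/3 ≈ 4.3333.
For a Normal prior and Normal likelihood with known variance, the posterior is Normal; its mode equals its mean, the precision-weighted average.
Prior precision 1/σ₀² = 1/25 = 0.04; data precision n/σ² = 3/25 = 0.12.
μ̂ = (0.04·7 + 0.12·(13/3)) / (0.04 + 0.12) = 0.8/0.16 = 5.0000.

μ̂_MAP = 5.0000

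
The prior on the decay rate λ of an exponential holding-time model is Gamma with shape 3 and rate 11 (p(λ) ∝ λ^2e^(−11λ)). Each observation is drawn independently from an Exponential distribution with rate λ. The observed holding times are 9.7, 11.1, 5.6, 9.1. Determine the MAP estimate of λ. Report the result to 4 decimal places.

The Exponential(rate=λ) likelihood is ∝ λ^n e^(−λΣtᵢ). Here n = 4 and Σtᵢ = 9.7 + 11.1 + 5.6 + 9.1 = 35.5.
Posterior ∝ λ^2e^(−11λ) · λ^4e^(−35.5λ) = λ^6e^(−46.5λ), i.e. Gamma(7, 46.5).
Mode = (a−1)/b = 6/46.5 ≈ 0.1290.

λ̂_MAP = 0.1290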